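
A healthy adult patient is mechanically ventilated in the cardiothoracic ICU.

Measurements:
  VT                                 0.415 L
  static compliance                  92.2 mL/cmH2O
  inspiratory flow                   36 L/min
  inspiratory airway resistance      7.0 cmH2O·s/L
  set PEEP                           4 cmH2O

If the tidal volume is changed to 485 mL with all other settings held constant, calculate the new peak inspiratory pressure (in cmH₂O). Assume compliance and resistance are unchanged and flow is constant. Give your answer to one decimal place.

Flow: 36 L/min ÷ 60 = 0.6 L/s.
PIP = Vt/C + R·V̇ + PEEP (constant-flow equation of motion).
Only the elastic term changes: ΔPIP = ΔVt / C = (485 − 415) / 92.2 = 0.7592 cmH2O.
Original PIP = 415/92.2 + 7.0×0.6 + 4 = 12.701 cmH2O; new PIP = 12.701 + (0.7592) = 13.46 cmH2O.

13.5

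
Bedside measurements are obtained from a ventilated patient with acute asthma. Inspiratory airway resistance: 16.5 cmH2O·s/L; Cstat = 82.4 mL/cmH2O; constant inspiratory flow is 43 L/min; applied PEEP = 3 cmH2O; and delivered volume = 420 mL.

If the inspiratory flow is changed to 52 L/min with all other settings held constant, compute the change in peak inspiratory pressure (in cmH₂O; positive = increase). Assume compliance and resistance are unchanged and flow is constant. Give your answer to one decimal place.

2.5

Flow: 43 L/min ÷ 60 = 0.7167 L/s.
New flow: 52 L/min ÷ 60 = 0.8667 L/s.
PIP = Vt/C + R·V̇ + PEEP (constant-flow equation of motion).
Only the resistive term changes: ΔPIP = R × ΔV̇ = 16.5 × (0.8667 − 0.7167) = 16.5 × 0.15 = 2.475 cmH2O.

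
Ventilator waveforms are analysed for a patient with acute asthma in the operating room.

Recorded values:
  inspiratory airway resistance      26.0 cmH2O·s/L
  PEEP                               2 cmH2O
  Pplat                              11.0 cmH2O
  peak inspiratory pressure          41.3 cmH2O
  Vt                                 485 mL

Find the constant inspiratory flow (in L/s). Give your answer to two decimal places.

flow = (PIP − Pplat) / Raw = 30.3 / 26.0 = 1.165 L/s.

1.17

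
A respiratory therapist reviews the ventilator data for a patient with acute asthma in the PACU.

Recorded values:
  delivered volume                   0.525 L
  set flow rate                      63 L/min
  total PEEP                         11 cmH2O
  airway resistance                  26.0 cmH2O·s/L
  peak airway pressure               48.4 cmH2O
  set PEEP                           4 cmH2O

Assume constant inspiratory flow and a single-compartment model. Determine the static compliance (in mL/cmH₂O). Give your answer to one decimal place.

52.0

Flow: 63 L/min ÷ 60 = 1.05 L/s.
Total PEEP = 11 cmH2O (set 4 + intrinsic 7); this is the baseline alveolar pressure.
Equation of motion (constant flow): PIP = Vt/C + R·V̇ + PEEP.
Vt/C = PIP − R·V̇ − PEEP = 48.4 − 26.0×1.05 − 11 = 48.4 − 27.3 − 11 = 10.1 cmH2O.
C = Vt / 10.1 = 525 / 10.1 = 51.98 mL/cmH2O.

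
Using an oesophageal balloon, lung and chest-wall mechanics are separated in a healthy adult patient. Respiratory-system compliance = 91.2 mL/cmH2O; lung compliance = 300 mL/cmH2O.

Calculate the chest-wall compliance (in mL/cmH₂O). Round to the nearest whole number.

1/Ccw = 1/Crs − 1/CL.
1/Ccw = 1/91.2 − 1/300 = 0.007632.
Ccw = 131.03 mL/cmH2O.

131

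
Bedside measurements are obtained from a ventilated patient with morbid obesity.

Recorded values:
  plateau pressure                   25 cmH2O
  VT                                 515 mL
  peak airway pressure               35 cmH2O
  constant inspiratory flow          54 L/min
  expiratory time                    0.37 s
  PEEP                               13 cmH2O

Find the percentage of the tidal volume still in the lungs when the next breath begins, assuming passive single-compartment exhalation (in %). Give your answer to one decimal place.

Flow: 54 L/min ÷ 60 = 0.9 L/s.
R = (PIP − Pplat)/V̇ = (35 − 25) / 0.9 = 10.0/0.9 = 11.111 cmH2O·s/L.
C = Vt/(Pplat − PEEP) = 515.0 / (25 − 13) = 515.0/12.0 = 42.917 mL/cmH2O.
τ = R × C = 11.111 × 0.04292 L/cmH2O = 0.4769 s.
Fraction remaining at end-expiration = e^(−Te/τ) = e^(−0.37/0.4769) = 0.4603 → 46.03%.

46.0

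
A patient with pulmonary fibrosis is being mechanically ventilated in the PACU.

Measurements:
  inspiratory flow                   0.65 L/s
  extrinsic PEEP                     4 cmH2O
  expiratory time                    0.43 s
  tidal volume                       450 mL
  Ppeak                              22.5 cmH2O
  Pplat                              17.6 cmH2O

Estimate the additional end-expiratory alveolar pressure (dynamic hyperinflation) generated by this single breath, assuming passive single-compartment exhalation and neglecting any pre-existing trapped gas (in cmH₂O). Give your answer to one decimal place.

R = (PIP − Pplat)/V̇ = (22.5 − 17.6) / 0.65 = 4.9/0.65 = 7.538 cmH2O·s/L.
C = Vt/(Pplat − PEEP) = 450.0 / (17.6 − 4) = 450.0/13.6 = 33.088 mL/cmH2O.
τ = R × C = 7.538 × 0.03309 L/cmH2O = 0.2494 s.
Fraction remaining = e^(−Te/τ) = e^(−0.43/0.2494) = 0.1783; trapped volume = 450.0 × 0.1783 = 80.235 mL.
Additional alveolar pressure from trapping ≈ V_trapped / C = 80.235 / 33.088 = 2.425 cmH2O.

2.4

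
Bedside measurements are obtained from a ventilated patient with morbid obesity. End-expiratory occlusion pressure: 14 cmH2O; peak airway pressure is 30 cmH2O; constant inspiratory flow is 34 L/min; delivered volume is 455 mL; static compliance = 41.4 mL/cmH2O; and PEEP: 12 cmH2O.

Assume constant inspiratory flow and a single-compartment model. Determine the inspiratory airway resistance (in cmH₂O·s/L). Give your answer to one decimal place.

8.8

Flow: 34 L/min ÷ 60 = 0.5667 L/s.
Total PEEP = 14 cmH2O (set 12 + intrinsic 2); this is the baseline alveolar pressure.
Equation of motion (constant flow): PIP = Vt/C + R·V̇ + PEEP.
R·V̇ = PIP − Vt/C − PEEP = 30 − 455/41.4 − 14 = 30 − 10.99 − 14 = 5.01 cmH2O.
R = 5.01 / 0.5667 = 8.841 cmH2O·s/L.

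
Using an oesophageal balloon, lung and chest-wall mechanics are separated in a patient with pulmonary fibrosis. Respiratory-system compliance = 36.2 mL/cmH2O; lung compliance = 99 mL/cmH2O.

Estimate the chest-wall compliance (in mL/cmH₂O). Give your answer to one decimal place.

1/Ccw = 1/Crs − 1/CL.
1/Ccw = 1/36.2 − 1/99 = 0.01752.
Ccw = 57.078 mL/cmH2O.

57.1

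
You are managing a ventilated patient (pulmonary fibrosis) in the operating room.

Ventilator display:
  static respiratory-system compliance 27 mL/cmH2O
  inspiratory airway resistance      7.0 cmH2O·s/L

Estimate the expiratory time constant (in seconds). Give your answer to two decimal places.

0.19

τ = R × C = 7.0 × 27 mL/cmH2O = 7.0 × 0.027 L/cmH2O = 0.189 s.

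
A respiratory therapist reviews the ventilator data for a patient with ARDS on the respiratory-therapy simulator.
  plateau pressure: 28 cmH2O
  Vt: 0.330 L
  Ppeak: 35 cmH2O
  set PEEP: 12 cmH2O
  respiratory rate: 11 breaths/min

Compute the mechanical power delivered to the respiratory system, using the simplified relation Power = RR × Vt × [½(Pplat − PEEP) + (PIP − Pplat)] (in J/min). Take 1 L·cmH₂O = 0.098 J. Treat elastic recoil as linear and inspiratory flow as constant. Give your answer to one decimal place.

Per-breath work = Vt × [½(Pplat−PEEP) + (PIP−Pplat)] = 0.330 × [0.5×16.0 + 7.0] = 0.330 × 15.0 = 4.95 L·cmH2O.
Power = 11 × 4.95 = 54.45 L·cmH2O/min.
× 0.098 J/(L·cmH2O) → 5.336 J/min.

5.3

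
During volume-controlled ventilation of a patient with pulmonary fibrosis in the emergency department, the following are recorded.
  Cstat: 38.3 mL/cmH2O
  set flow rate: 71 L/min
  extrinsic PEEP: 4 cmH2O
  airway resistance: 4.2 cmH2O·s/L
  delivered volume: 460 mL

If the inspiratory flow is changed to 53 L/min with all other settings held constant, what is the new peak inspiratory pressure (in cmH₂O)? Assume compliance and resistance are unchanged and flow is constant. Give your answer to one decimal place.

Flow: 71 L/min ÷ 60 = 1.1833 L/s.
New flow: 53 L/min ÷ 60 = 0.8833 L/s.
PIP = Vt/C + R·V̇ + PEEP (constant-flow equation of motion).
Only the resistive term changes: ΔPIP = R × ΔV̇ = 4.2 × (0.8833 − 1.1833) = 4.2 × -0.3 = -1.26 cmH2O.
Original PIP = 460/38.3 + 4.2×1.1833 + 4 = 20.98 cmH2O; new PIP = 20.98 + (-1.26) = 19.72 cmH2O.

19.7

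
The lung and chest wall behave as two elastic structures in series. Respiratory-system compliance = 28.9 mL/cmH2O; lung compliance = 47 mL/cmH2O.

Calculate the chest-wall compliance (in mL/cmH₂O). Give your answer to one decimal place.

75.0

1/Ccw = 1/Crs − 1/CL.
1/Ccw = 1/28.9 − 1/47 = 0.01333.
Ccw = 75.019 mL/cmH2O.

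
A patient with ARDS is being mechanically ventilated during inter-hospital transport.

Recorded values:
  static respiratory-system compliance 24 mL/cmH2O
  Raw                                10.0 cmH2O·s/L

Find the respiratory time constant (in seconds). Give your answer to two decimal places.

0.24

τ = R × C = 10.0 × 24 mL/cmH2O = 10.0 × 0.024 L/cmH2O = 0.24 s.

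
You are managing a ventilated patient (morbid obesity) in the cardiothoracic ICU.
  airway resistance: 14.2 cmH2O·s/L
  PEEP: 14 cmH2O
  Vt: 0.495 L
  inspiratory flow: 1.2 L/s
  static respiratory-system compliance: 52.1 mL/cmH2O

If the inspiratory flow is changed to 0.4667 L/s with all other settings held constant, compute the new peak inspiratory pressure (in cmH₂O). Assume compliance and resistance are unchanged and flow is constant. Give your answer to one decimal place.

PIP = Vt/C + R·V̇ + PEEP (constant-flow equation of motion).
Only the resistive term changes: ΔPIP = R × ΔV̇ = 14.2 × (0.4667 − 1.2) = 14.2 × -0.7333 = -10.413 cmH2O.
Original PIP = 495/52.1 + 14.2×1.2 + 14 = 40.541 cmH2O; new PIP = 40.541 + (-10.413) = 30.128 cmH2O.

30.1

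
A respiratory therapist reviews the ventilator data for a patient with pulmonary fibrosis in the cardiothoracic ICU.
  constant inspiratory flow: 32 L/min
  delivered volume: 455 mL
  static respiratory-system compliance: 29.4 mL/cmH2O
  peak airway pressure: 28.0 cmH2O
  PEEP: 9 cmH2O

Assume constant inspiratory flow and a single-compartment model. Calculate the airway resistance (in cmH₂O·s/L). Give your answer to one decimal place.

Flow: 32 L/min ÷ 60 = 0.5333 L/s.
Equation of motion (constant flow): PIP = Vt/C + R·V̇ + PEEP.
R·V̇ = PIP − Vt/C − PEEP = 28.0 − 455/29.4 − 9 = 28.0 − 15.476 − 9 = 3.524 cmH2O.
R = 3.524 / 0.5333 = 6.608 cmH2O·s/L.

6.6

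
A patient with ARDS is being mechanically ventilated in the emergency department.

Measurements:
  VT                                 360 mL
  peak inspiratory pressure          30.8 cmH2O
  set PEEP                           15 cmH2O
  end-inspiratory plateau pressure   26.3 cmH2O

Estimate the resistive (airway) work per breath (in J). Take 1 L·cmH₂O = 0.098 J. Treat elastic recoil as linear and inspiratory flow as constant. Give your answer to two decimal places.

0.16

With constant inspiratory flow the resistive pressure is constant at PIP − Pplat = 30.8 − 26.3 = 4.5 cmH2O, so resistive work = 4.5 × 0.360 = 1.62 L·cmH2O.
× 0.098 J/(L·cmH2O) → 0.1588 J.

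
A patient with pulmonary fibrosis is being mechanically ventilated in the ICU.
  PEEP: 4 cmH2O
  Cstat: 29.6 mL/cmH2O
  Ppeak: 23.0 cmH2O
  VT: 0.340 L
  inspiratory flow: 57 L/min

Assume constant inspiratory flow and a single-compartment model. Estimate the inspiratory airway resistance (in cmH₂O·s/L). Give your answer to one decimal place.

7.9

Flow: 57 L/min ÷ 60 = 0.95 L/s.
Equation of motion (constant flow): PIP = Vt/C + R·V̇ + PEEP.
R·V̇ = PIP − Vt/C − PEEP = 23.0 − 340/29.6 − 4 = 23.0 − 11.486 − 4 = 7.514 cmH2O.
R = 7.514 / 0.95 = 7.909 cmH2O·s/L.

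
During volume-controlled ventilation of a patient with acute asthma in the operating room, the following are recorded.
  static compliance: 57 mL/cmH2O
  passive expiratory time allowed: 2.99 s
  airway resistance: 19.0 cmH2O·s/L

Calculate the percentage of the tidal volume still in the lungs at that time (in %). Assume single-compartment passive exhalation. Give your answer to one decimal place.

τ = R × C = 19.0 × 57 mL/cmH2O = 19.0 × 0.057 L/cmH2O = 1.083 s.
Passive exhalation: V(t)/V₀ = e^(−t/τ) = e^(−2.99/1.083) = 0.06324.
Fraction remaining = 0.06324 → 6.324%.

6.3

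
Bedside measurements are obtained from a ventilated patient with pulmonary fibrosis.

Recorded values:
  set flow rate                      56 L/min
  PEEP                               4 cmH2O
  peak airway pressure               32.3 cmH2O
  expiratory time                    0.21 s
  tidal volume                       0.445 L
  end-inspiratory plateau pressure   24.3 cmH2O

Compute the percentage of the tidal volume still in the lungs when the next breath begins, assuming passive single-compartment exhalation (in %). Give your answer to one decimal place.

32.7

Flow: 56 L/min ÷ 60 = 0.9333 L/s.
R = (PIP − Pplat)/V̇ = (32.3 − 24.3) / 0.9333 = 8.0/0.9333 = 8.572 cmH2O·s/L.
C = Vt/(Pplat − PEEP) = 445.0 / (24.3 − 4) = 445.0/20.3 = 21.921 mL/cmH2O.
τ = R × C = 8.572 × 0.02192 L/cmH2O = 0.1879 s.
Fraction remaining at end-expiration = e^(−Te/τ) = e^(−0.21/0.1879) = 0.3271 → 32.71%.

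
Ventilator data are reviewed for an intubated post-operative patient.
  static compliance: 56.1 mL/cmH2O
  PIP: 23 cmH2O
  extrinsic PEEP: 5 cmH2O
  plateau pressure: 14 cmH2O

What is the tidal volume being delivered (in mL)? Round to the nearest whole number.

505

Vt = Cstat × (Pplat − PEEP) = 56.1 × (14 − 5) = 56.1 × 9.0 = 504.9 mL.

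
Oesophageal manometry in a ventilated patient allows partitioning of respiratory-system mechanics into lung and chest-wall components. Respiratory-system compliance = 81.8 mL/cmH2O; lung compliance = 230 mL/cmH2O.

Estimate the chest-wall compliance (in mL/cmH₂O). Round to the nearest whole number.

127

1/Ccw = 1/Crs − 1/CL.
1/Ccw = 1/81.8 − 1/230 = 0.007877.
Ccw = 126.95 mL/cmH2O.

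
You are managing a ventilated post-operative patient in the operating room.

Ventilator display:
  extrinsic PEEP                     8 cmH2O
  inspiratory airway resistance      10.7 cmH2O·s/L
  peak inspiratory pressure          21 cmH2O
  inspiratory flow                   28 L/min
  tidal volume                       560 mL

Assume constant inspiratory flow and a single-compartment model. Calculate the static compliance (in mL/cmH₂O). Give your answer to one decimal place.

69.9

Flow: 28 L/min ÷ 60 = 0.4667 L/s.
Equation of motion (constant flow): PIP = Vt/C + R·V̇ + PEEP.
Vt/C = PIP − R·V̇ − PEEP = 21 − 10.7×0.4667 − 8 = 21 − 4.994 − 8 = 8.006 cmH2O.
C = Vt / 8.006 = 560 / 8.006 = 69.948 mL/cmH2O.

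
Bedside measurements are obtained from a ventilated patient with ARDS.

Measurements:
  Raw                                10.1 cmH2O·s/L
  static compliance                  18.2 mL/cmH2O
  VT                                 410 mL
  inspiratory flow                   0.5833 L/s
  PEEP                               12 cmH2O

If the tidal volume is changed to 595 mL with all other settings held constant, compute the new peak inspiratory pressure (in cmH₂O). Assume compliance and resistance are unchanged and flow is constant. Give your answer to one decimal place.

50.6

PIP = Vt/C + R·V̇ + PEEP (constant-flow equation of motion).
Only the elastic term changes: ΔPIP = ΔVt / C = (595 − 410) / 18.2 = 10.165 cmH2O.
Original PIP = 410/18.2 + 10.1×0.5833 + 12 = 40.419 cmH2O; new PIP = 40.419 + (10.165) = 50.584 cmH2O.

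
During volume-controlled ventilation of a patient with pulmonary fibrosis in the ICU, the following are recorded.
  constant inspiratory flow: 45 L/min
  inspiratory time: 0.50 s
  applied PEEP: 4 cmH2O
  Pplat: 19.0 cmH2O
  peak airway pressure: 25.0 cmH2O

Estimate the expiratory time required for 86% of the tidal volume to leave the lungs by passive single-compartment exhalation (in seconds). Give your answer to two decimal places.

Flow: 45 L/min ÷ 60 = 0.75 L/s.
Vt = flow × Ti = 0.75 L/s × 0.50 s × 1000 mL/L = 375.0 mL.
R = (PIP − Pplat)/V̇ = (25.0 − 19.0) / 0.75 = 6.0/0.75 = 8.0 cmH2O·s/L.
C = Vt/(Pplat − PEEP) = 375.0 / (19.0 − 4) = 375.0/15.0 = 25.0 mL/cmH2O.
τ = R × C = 8.0 × 0.025 L/cmH2O = 0.2 s.
t = −τ·ln(1 − 0.86) = −0.2·ln(0.14) = 0.3932 s.

0.39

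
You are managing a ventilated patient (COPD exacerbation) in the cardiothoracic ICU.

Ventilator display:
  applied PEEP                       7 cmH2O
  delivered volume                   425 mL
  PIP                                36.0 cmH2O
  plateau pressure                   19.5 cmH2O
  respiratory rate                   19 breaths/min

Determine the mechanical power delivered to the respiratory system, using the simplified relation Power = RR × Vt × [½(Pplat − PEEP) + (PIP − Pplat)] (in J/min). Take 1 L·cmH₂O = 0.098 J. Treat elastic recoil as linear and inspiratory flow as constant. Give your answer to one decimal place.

18.0

Per-breath work = Vt × [½(Pplat−PEEP) + (PIP−Pplat)] = 0.425 × [0.5×12.5 + 16.5] = 0.425 × 22.75 = 9.669 L·cmH2O.
Power = 19 × 9.669 = 183.71 L·cmH2O/min.
× 0.098 J/(L·cmH2O) → 18.004 J/min.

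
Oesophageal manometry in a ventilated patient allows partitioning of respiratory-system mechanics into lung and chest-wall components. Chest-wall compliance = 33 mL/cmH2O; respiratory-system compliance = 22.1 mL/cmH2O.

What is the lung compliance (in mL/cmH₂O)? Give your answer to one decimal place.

1/CL = 1/Crs − 1/Ccw.
1/CL = 1/22.1 − 1/33 = 0.01495.
CL = 66.89 mL/cmH2O.

66.9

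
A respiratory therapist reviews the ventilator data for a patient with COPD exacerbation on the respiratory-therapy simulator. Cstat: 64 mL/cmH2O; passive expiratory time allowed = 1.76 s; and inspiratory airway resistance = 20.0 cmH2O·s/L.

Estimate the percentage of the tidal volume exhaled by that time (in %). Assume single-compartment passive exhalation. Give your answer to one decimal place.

τ = R × C = 20.0 × 64 mL/cmH2O = 20.0 × 0.064 L/cmH2O = 1.28 s.
Passive exhalation: V(t)/V₀ = e^(−t/τ) = e^(−1.76/1.28) = 0.2528.
Fraction exhaled = 1 − 0.2528 = 0.7472 → 74.72%.

74.7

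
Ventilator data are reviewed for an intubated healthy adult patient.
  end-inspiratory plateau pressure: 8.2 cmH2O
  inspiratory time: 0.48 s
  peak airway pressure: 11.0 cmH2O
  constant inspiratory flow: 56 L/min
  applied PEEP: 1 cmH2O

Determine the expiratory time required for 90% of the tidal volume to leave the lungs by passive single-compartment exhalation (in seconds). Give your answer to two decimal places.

Flow: 56 L/min ÷ 60 = 0.9333 L/s.
Vt = flow × Ti = 0.9333 L/s × 0.48 s × 1000 mL/L = 447.98 mL.
R = (PIP − Pplat)/V̇ = (11.0 − 8.2) / 0.9333 = 2.8/0.9333 = 3.0 cmH2O·s/L.
C = Vt/(Pplat − PEEP) = 447.98 / (8.2 − 1) = 447.98/7.2 = 62.219 mL/cmH2O.
τ = R × C = 3.0 × 0.06222 L/cmH2O = 0.1867 s.
t = −τ·ln(1 − 0.90) = −0.1867·ln(0.1) = 0.4299 s.

0.43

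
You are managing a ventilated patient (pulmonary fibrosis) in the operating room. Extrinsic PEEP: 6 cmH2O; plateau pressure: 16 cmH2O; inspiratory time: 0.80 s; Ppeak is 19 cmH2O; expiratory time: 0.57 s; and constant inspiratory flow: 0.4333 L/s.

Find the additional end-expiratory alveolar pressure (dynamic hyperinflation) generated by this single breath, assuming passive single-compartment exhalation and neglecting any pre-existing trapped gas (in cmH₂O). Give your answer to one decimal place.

0.9

Vt = flow × Ti = 0.4333 L/s × 0.80 s × 1000 mL/L = 346.64 mL.
R = (PIP − Pplat)/V̇ = (19 − 16) / 0.4333 = 3.0/0.4333 = 6.924 cmH2O·s/L.
C = Vt/(Pplat − PEEP) = 346.64 / (16 − 6) = 346.64/10.0 = 34.664 mL/cmH2O.
τ = R × C = 6.924 × 0.03466 L/cmH2O = 0.24 s.
Fraction remaining = e^(−Te/τ) = e^(−0.57/0.24) = 0.09301; trapped volume = 346.64 × 0.09301 = 32.241 mL.
Additional alveolar pressure from trapping ≈ V_trapped / C = 32.241 / 34.664 = 0.9301 cmH2O.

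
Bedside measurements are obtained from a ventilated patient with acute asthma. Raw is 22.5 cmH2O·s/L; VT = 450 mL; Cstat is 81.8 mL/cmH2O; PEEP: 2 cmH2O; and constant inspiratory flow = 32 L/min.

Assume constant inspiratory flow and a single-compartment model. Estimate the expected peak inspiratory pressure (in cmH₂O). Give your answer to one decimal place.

Flow: 32 L/min ÷ 60 = 0.5333 L/s.
Equation of motion (constant flow): PIP = Vt/C + R·V̇ + PEEP.
PIP = 450/81.8 + 22.5×0.5333 + 2 = 5.501 + 11.999 + 2 = 19.5 cmH2O.

19.5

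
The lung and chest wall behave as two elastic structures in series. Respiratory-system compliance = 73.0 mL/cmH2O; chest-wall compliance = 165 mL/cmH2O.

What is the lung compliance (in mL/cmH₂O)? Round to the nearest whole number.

1/CL = 1/Crs − 1/Ccw.
1/CL = 1/73.0 − 1/165 = 0.007638.
CL = 130.92 mL/cmH2O.

131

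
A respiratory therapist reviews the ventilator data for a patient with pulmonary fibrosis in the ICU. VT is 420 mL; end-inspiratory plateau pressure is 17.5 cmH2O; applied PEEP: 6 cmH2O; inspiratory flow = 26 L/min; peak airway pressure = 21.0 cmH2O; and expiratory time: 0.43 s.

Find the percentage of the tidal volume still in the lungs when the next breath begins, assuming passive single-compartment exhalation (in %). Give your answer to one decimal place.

23.3

Flow: 26 L/min ÷ 60 = 0.4333 L/s.
R = (PIP − Pplat)/V̇ = (21.0 − 17.5) / 0.4333 = 3.5/0.4333 = 8.078 cmH2O·s/L.
C = Vt/(Pplat − PEEP) = 420.0 / (17.5 − 6) = 420.0/11.5 = 36.522 mL/cmH2O.
τ = R × C = 8.078 × 0.03652 L/cmH2O = 0.295 s.
Fraction remaining at end-expiration = e^(−Te/τ) = e^(−0.43/0.295) = 0.2328 → 23.28%.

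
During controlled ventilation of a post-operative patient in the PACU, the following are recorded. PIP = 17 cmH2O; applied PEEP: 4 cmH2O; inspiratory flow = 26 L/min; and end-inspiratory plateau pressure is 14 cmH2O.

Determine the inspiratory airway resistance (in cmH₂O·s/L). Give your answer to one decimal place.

Flow: 26 L/min ÷ 60 = 0.4333 L/s.
Raw = (PIP − Pplat) / flow = (17 − 14) / 0.4333 = 3.0 / 0.4333 = 6.924 cmH2O·s/L.

6.9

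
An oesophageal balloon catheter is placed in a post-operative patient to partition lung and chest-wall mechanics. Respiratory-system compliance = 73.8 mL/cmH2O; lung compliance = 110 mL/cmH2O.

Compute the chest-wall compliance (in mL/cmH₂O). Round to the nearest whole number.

1/Ccw = 1/Crs − 1/CL.
1/Ccw = 1/73.8 − 1/110 = 0.004459.
Ccw = 224.27 mL/cmH2O.

224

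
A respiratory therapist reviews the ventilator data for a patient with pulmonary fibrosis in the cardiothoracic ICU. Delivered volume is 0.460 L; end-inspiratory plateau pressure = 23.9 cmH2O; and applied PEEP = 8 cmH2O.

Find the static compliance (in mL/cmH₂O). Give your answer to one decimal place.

Cstat = Vt / (Pplat − PEEP) = 460 / (23.9 − 8) = 460 / 15.9 = 28.931 mL/cmH2O.

28.9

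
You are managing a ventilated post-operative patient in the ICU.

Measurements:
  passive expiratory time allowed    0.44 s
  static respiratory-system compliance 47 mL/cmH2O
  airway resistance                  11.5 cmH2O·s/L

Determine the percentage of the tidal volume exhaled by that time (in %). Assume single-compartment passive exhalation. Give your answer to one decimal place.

55.7

τ = R × C = 11.5 × 47 mL/cmH2O = 11.5 × 0.047 L/cmH2O = 0.5405 s.
Passive exhalation: V(t)/V₀ = e^(−t/τ) = e^(−0.44/0.5405) = 0.4431.
Fraction exhaled = 1 − 0.4431 = 0.5569 → 55.69%.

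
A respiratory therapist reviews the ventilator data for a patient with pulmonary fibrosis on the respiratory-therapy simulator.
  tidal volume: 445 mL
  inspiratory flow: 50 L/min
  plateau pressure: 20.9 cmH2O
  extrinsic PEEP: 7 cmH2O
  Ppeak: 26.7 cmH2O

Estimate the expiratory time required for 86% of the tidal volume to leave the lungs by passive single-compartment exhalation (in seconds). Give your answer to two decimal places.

0.44

Flow: 50 L/min ÷ 60 = 0.8333 L/s.
R = (PIP − Pplat)/V̇ = (26.7 − 20.9) / 0.8333 = 5.8/0.8333 = 6.96 cmH2O·s/L.
C = Vt/(Pplat − PEEP) = 445.0 / (20.9 − 7) = 445.0/13.9 = 32.014 mL/cmH2O.
τ = R × C = 6.96 × 0.03201 L/cmH2O = 0.2228 s.
t = −τ·ln(1 − 0.86) = −0.2228·ln(0.14) = 0.438 s.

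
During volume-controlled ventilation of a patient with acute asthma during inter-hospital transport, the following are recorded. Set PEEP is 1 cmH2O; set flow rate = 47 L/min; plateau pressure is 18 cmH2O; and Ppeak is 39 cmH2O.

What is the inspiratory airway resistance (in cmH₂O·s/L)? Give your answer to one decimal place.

26.8

Flow: 47 L/min ÷ 60 = 0.7833 L/s.
Raw = (PIP − Pplat) / flow = (39 − 18) / 0.7833 = 21.0 / 0.7833 = 26.81 cmH2O·s/L.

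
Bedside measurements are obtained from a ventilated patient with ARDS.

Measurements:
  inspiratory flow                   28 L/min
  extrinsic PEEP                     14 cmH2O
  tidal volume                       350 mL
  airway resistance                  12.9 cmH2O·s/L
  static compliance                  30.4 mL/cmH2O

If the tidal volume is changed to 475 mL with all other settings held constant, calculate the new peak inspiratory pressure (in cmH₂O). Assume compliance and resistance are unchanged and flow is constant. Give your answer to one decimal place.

35.6

Flow: 28 L/min ÷ 60 = 0.4667 L/s.
PIP = Vt/C + R·V̇ + PEEP (constant-flow equation of motion).
Only the elastic term changes: ΔPIP = ΔVt / C = (475 − 350) / 30.4 = 4.112 cmH2O.
Original PIP = 350/30.4 + 12.9×0.4667 + 14 = 31.534 cmH2O; new PIP = 31.534 + (4.112) = 35.646 cmH2O.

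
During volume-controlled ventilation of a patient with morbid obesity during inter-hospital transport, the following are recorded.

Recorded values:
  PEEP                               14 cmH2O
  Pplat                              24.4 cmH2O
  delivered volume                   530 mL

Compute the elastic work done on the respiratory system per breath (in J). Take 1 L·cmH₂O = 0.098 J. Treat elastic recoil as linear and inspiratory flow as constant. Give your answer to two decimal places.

0.27

Elastic work ≈ ½ × (Pplat − PEEP) × Vt = 0.5 × (24.4 − 14) × 0.530 L = 0.5 × 10.4 × 0.530 = 2.756 L·cmH2O.
× 0.098 J/(L·cmH2O) → 0.2701 J.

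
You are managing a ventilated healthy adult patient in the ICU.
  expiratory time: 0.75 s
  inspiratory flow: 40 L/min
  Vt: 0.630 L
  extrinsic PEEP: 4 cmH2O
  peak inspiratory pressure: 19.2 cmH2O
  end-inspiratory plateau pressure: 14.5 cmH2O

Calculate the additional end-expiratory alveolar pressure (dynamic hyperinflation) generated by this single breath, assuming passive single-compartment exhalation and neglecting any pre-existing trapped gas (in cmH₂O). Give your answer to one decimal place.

Flow: 40 L/min ÷ 60 = 0.6667 L/s.
R = (PIP − Pplat)/V̇ = (19.2 − 14.5) / 0.6667 = 4.7/0.6667 = 7.05 cmH2O·s/L.
C = Vt/(Pplat − PEEP) = 630.0 / (14.5 − 4) = 630.0/10.5 = 60.0 mL/cmH2O.
τ = R × C = 7.05 × 0.06 L/cmH2O = 0.423 s.
Fraction remaining = e^(−Te/τ) = e^(−0.75/0.423) = 0.1698; trapped volume = 630.0 × 0.1698 = 106.97 mL.
Additional alveolar pressure from trapping ≈ V_trapped / C = 106.97 / 60.0 = 1.783 cmH2O.

1.8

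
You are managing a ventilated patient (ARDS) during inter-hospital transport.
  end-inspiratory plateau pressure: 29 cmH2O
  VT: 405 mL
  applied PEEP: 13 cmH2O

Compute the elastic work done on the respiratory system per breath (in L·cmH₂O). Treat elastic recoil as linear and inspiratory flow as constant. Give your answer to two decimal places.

Elastic work ≈ ½ × (Pplat − PEEP) × Vt = 0.5 × (29 − 13) × 0.405 L = 0.5 × 16.0 × 0.405 = 3.24 L·cmH2O.

3.24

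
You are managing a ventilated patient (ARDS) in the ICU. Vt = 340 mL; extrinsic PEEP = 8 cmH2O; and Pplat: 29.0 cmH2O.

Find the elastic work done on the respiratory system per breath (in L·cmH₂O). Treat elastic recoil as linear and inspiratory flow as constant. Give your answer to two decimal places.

Elastic work ≈ ½ × (Pplat − PEEP) × Vt = 0.5 × (29.0 − 8) × 0.340 L = 0.5 × 21.0 × 0.340 = 3.57 L·cmH2O.

3.57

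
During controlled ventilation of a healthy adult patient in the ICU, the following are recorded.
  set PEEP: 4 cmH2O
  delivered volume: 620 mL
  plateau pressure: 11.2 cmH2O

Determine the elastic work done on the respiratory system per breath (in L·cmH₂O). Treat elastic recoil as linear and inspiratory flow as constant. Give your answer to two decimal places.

2.23

Elastic work ≈ ½ × (Pplat − PEEP) × Vt = 0.5 × (11.2 − 4) × 0.620 L = 0.5 × 7.2 × 0.620 = 2.232 L·cmH2O.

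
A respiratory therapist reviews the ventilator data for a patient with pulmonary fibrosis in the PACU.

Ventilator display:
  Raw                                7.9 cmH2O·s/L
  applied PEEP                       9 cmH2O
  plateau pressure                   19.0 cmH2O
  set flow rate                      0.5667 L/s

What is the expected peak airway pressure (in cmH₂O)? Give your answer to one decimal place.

PIP = Pplat + Raw × flow = 19.0 + 7.9 × 0.5667 = 19.0 + 4.477 = 23.477 cmH2O.

23.5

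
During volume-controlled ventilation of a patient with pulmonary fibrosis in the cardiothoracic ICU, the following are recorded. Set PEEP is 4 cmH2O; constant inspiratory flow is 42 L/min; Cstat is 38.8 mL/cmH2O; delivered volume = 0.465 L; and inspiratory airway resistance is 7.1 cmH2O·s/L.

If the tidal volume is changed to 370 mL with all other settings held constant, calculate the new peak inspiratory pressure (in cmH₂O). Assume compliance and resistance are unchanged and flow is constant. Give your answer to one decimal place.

Flow: 42 L/min ÷ 60 = 0.7 L/s.
PIP = Vt/C + R·V̇ + PEEP (constant-flow equation of motion).
Only the elastic term changes: ΔPIP = ΔVt / C = (370 − 465) / 38.8 = -2.448 cmH2O.
Original PIP = 465/38.8 + 7.1×0.7 + 4 = 20.955 cmH2O; new PIP = 20.955 + (-2.448) = 18.507 cmH2O.

18.5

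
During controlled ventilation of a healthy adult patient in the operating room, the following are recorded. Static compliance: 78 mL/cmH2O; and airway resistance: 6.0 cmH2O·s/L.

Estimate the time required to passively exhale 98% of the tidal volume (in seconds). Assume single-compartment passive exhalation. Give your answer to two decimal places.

1.83

τ = R × C = 6.0 × 78 mL/cmH2O = 6.0 × 0.078 L/cmH2O = 0.468 s.
Exhaled fraction f = 1 − e^(−t/τ) → t = −τ·ln(1 − f) = −0.468·ln(0.02) = 1.831 s.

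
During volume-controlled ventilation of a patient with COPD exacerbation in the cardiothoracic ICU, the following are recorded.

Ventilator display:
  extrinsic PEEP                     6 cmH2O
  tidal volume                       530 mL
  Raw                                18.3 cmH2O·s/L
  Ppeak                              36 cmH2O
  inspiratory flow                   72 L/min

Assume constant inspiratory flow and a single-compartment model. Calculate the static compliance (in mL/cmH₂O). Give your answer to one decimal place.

65.9

Flow: 72 L/min ÷ 60 = 1.2 L/s.
Equation of motion (constant flow): PIP = Vt/C + R·V̇ + PEEP.
Vt/C = PIP − R·V̇ − PEEP = 36 − 18.3×1.2 − 6 = 36 − 21.96 − 6 = 8.04 cmH2O.
C = Vt / 8.04 = 530 / 8.04 = 65.92 mL/cmH2O.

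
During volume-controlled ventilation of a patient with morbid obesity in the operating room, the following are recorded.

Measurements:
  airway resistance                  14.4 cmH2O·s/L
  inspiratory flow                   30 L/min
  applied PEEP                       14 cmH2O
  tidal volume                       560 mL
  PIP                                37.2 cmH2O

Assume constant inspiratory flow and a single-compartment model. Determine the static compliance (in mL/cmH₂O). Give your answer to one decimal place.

Flow: 30 L/min ÷ 60 = 0.5 L/s.
Equation of motion (constant flow): PIP = Vt/C + R·V̇ + PEEP.
Vt/C = PIP − R·V̇ − PEEP = 37.2 − 14.4×0.5 − 14 = 37.2 − 7.2 − 14 = 16.0 cmH2O.
C = Vt / 16.0 = 560 / 16.0 = 35.0 mL/cmH2O.

35.0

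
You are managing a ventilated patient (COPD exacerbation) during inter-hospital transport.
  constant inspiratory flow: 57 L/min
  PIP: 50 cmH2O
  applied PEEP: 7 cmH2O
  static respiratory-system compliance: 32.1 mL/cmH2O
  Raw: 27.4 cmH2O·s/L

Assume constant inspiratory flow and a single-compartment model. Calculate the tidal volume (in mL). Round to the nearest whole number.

545

Flow: 57 L/min ÷ 60 = 0.95 L/s.
Equation of motion (constant flow): PIP = Vt/C + R·V̇ + PEEP.
Vt/C = PIP − R·V̇ − PEEP = 50 − 26.03 − 7 = 16.97 cmH2O.
Vt = C × 16.97 = 32.1 × 16.97 = 544.74 mL.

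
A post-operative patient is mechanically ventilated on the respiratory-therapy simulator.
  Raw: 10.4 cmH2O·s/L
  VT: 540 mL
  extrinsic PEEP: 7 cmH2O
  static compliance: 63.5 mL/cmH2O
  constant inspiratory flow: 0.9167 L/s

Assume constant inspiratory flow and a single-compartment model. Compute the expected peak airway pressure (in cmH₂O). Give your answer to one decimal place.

Equation of motion (constant flow): PIP = Vt/C + R·V̇ + PEEP.
PIP = 540/63.5 + 10.4×0.9167 + 7 = 8.504 + 9.534 + 7 = 25.038 cmH2O.

25.0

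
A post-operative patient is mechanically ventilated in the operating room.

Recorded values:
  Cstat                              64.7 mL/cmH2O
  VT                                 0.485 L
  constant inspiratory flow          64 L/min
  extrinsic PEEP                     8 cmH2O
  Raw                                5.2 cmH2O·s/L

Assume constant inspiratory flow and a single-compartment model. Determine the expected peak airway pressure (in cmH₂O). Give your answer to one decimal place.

Flow: 64 L/min ÷ 60 = 1.0667 L/s.
Equation of motion (constant flow): PIP = Vt/C + R·V̇ + PEEP.
PIP = 485/64.7 + 5.2×1.0667 + 8 = 7.496 + 5.547 + 8 = 21.043 cmH2O.

21.0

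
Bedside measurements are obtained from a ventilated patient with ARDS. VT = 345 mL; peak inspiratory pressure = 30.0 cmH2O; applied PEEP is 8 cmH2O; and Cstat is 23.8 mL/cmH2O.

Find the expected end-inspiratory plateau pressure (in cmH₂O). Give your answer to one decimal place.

Pplat = PEEP + Vt / Cstat = 8 + 345 / 23.8 = 8 + 14.496 = 22.496 cmH2O.

22.5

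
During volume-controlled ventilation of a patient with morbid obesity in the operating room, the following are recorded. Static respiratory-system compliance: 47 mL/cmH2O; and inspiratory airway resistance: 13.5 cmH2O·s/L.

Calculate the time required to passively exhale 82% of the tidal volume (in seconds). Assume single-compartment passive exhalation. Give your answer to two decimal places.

1.09

τ = R × C = 13.5 × 47 mL/cmH2O = 13.5 × 0.047 L/cmH2O = 0.6345 s.
Exhaled fraction f = 1 − e^(−t/τ) → t = −τ·ln(1 − f) = −0.6345·ln(0.18) = 1.088 s.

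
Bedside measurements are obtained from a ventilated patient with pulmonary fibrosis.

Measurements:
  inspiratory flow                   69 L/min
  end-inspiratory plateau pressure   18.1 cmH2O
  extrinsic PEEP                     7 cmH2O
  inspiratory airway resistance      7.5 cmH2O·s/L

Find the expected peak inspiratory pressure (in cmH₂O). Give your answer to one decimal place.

26.7

Flow: 69 L/min ÷ 60 = 1.15 L/s.
PIP = Pplat + Raw × flow = 18.1 + 7.5 × 1.15 = 18.1 + 8.625 = 26.725 cmH2O.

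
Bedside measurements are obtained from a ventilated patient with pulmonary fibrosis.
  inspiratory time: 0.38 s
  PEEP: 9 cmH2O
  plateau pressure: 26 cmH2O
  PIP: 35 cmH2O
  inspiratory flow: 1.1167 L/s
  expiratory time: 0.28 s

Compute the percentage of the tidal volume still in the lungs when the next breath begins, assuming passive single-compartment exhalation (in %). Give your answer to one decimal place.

24.9

Vt = flow × Ti = 1.1167 L/s × 0.38 s × 1000 mL/L = 424.35 mL.
R = (PIP − Pplat)/V̇ = (35 − 26) / 1.1167 = 9.0/1.1167 = 8.059 cmH2O·s/L.
C = Vt/(Pplat − PEEP) = 424.35 / (26 − 9) = 424.35/17.0 = 24.962 mL/cmH2O.
τ = R × C = 8.059 × 0.02496 L/cmH2O = 0.2012 s.
Fraction remaining at end-expiration = e^(−Te/τ) = e^(−0.28/0.2012) = 0.2487 → 24.87%.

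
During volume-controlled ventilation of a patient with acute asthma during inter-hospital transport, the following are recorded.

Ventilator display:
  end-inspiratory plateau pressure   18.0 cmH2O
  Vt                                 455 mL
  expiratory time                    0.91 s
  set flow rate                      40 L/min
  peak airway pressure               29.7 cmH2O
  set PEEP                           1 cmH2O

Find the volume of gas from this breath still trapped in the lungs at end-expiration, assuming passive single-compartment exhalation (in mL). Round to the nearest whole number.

66

Flow: 40 L/min ÷ 60 = 0.6667 L/s.
R = (PIP − Pplat)/V̇ = (29.7 − 18.0) / 0.6667 = 11.7/0.6667 = 17.549 cmH2O·s/L.
C = Vt/(Pplat − PEEP) = 455.0 / (18.0 − 1) = 455.0/17.0 = 26.765 mL/cmH2O.
τ = R × C = 17.549 × 0.02677 L/cmH2O = 0.4698 s.
Fraction remaining = e^(−Te/τ) = e^(−0.91/0.4698) = 0.1441.
Trapped volume = 455.0 × 0.1441 = 65.566 mL.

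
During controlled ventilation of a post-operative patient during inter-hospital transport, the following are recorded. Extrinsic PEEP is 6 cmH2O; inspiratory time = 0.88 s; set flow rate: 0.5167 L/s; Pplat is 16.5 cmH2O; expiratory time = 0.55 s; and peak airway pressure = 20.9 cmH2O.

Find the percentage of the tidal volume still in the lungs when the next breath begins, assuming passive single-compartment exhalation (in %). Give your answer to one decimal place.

Vt = flow × Ti = 0.5167 L/s × 0.88 s × 1000 mL/L = 454.7 mL.
R = (PIP − Pplat)/V̇ = (20.9 − 16.5) / 0.5167 = 4.4/0.5167 = 8.516 cmH2O·s/L.
C = Vt/(Pplat − PEEP) = 454.7 / (16.5 − 6) = 454.7/10.5 = 43.305 mL/cmH2O.
τ = R × C = 8.516 × 0.04331 L/cmH2O = 0.3688 s.
Fraction remaining at end-expiration = e^(−Te/τ) = e^(−0.55/0.3688) = 0.2251 → 22.51%.

22.5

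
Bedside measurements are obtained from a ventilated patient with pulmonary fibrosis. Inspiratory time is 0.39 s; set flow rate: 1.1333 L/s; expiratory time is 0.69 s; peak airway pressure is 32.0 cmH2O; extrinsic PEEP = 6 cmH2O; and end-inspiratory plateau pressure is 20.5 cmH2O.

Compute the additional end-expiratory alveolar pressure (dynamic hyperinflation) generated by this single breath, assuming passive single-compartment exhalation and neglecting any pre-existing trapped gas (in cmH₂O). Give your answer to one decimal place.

1.6

Vt = flow × Ti = 1.1333 L/s × 0.39 s × 1000 mL/L = 441.99 mL.
R = (PIP − Pplat)/V̇ = (32.0 − 20.5) / 1.1333 = 11.5/1.1333 = 10.147 cmH2O·s/L.
C = Vt/(Pplat − PEEP) = 441.99 / (20.5 − 6) = 441.99/14.5 = 30.482 mL/cmH2O.
τ = R × C = 10.147 × 0.03048 L/cmH2O = 0.3093 s.
Fraction remaining = e^(−Te/τ) = e^(−0.69/0.3093) = 0.1074; trapped volume = 441.99 × 0.1074 = 47.47 mL.
Additional alveolar pressure from trapping ≈ V_trapped / C = 47.47 / 30.482 = 1.557 cmH2O.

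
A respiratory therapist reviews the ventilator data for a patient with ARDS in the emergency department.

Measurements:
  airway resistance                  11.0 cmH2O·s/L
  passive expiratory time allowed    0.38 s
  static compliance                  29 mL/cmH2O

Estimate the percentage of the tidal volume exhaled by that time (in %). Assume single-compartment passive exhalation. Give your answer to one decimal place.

69.6

τ = R × C = 11.0 × 29 mL/cmH2O = 11.0 × 0.029 L/cmH2O = 0.319 s.
Passive exhalation: V(t)/V₀ = e^(−t/τ) = e^(−0.38/0.319) = 0.3038.
Fraction exhaled = 1 − 0.3038 = 0.6962 → 69.62%.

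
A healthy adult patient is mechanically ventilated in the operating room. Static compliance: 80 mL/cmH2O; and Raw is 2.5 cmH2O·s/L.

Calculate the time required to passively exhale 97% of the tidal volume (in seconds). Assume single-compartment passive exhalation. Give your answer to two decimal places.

0.70

τ = R × C = 2.5 × 80 mL/cmH2O = 2.5 × 0.080 L/cmH2O = 0.2 s.
Exhaled fraction f = 1 − e^(−t/τ) → t = −τ·ln(1 − f) = −0.2·ln(0.03) = 0.7013 s.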